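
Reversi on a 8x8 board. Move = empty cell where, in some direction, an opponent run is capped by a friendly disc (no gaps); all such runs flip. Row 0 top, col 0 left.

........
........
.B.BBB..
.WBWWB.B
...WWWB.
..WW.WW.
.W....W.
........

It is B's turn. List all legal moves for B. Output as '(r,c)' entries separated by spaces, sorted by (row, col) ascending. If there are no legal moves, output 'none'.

(2,0): no bracket -> illegal
(2,2): no bracket -> illegal
(3,0): flips 1 -> legal
(3,6): no bracket -> illegal
(4,0): no bracket -> illegal
(4,1): flips 1 -> legal
(4,2): flips 4 -> legal
(4,7): no bracket -> illegal
(5,0): no bracket -> illegal
(5,1): no bracket -> illegal
(5,4): flips 3 -> legal
(5,7): no bracket -> illegal
(6,0): no bracket -> illegal
(6,2): flips 2 -> legal
(6,3): flips 3 -> legal
(6,4): flips 1 -> legal
(6,5): flips 2 -> legal
(6,7): flips 3 -> legal
(7,0): flips 4 -> legal
(7,1): no bracket -> illegal
(7,2): no bracket -> illegal
(7,5): no bracket -> illegal
(7,6): flips 2 -> legal
(7,7): no bracket -> illegal

Answer: (3,0) (4,1) (4,2) (5,4) (6,2) (6,3) (6,4) (6,5) (6,7) (7,0) (7,6)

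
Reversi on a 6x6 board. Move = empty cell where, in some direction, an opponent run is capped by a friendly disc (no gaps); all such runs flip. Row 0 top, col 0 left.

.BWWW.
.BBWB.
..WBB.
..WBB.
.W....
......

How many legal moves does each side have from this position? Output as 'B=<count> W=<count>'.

Answer: B=5 W=10

Derivation:
-- B to move --
(0,5): flips 3 -> legal
(1,5): no bracket -> illegal
(2,1): flips 1 -> legal
(3,0): no bracket -> illegal
(3,1): flips 1 -> legal
(4,0): no bracket -> illegal
(4,2): flips 2 -> legal
(4,3): no bracket -> illegal
(5,0): flips 2 -> legal
(5,1): no bracket -> illegal
(5,2): no bracket -> illegal
B mobility = 5
-- W to move --
(0,0): flips 2 -> legal
(0,5): flips 2 -> legal
(1,0): flips 2 -> legal
(1,5): flips 1 -> legal
(2,0): flips 1 -> legal
(2,1): flips 1 -> legal
(2,5): flips 3 -> legal
(3,5): flips 3 -> legal
(4,2): no bracket -> illegal
(4,3): flips 2 -> legal
(4,4): flips 4 -> legal
(4,5): no bracket -> illegal
W mobility = 10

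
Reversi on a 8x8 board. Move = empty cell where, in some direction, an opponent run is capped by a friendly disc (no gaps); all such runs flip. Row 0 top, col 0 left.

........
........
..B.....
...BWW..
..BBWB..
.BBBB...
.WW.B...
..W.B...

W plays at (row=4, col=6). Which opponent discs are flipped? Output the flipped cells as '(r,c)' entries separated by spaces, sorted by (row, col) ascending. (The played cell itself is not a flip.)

Answer: (4,5)

Derivation:
Dir NW: first cell 'W' (not opp) -> no flip
Dir N: first cell '.' (not opp) -> no flip
Dir NE: first cell '.' (not opp) -> no flip
Dir W: opp run (4,5) capped by W -> flip
Dir E: first cell '.' (not opp) -> no flip
Dir SW: first cell '.' (not opp) -> no flip
Dir S: first cell '.' (not opp) -> no flip
Dir SE: first cell '.' (not opp) -> no flip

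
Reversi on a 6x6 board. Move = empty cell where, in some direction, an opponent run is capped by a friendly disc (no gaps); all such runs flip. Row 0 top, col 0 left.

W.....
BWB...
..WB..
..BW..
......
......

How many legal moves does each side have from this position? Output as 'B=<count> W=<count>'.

-- B to move --
(0,1): no bracket -> illegal
(0,2): no bracket -> illegal
(1,3): no bracket -> illegal
(2,0): no bracket -> illegal
(2,1): flips 1 -> legal
(2,4): no bracket -> illegal
(3,1): no bracket -> illegal
(3,4): flips 1 -> legal
(4,2): no bracket -> illegal
(4,3): flips 1 -> legal
(4,4): no bracket -> illegal
B mobility = 3
-- W to move --
(0,1): no bracket -> illegal
(0,2): flips 1 -> legal
(0,3): no bracket -> illegal
(1,3): flips 2 -> legal
(1,4): no bracket -> illegal
(2,0): flips 1 -> legal
(2,1): no bracket -> illegal
(2,4): flips 1 -> legal
(3,1): flips 1 -> legal
(3,4): no bracket -> illegal
(4,1): no bracket -> illegal
(4,2): flips 1 -> legal
(4,3): no bracket -> illegal
W mobility = 6

Answer: B=3 W=6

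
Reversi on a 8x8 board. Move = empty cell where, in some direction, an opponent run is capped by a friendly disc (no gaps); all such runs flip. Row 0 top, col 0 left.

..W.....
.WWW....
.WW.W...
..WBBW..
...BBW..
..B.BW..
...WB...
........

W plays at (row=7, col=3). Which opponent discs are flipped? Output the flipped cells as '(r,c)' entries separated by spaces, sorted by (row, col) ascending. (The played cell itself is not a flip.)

Dir NW: first cell '.' (not opp) -> no flip
Dir N: first cell 'W' (not opp) -> no flip
Dir NE: opp run (6,4) capped by W -> flip
Dir W: first cell '.' (not opp) -> no flip
Dir E: first cell '.' (not opp) -> no flip
Dir SW: edge -> no flip
Dir S: edge -> no flip
Dir SE: edge -> no flip

Answer: (6,4)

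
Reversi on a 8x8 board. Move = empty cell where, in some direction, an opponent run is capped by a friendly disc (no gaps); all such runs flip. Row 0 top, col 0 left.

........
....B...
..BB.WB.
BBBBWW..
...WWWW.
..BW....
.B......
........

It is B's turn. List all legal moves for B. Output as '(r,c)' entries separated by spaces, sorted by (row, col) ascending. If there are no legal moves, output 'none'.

Answer: (1,6) (2,4) (3,6) (5,4) (5,5) (5,6) (6,2) (6,3)

Derivation:
(1,5): no bracket -> illegal
(1,6): flips 3 -> legal
(2,4): flips 1 -> legal
(3,6): flips 3 -> legal
(3,7): no bracket -> illegal
(4,2): no bracket -> illegal
(4,7): no bracket -> illegal
(5,4): flips 2 -> legal
(5,5): flips 1 -> legal
(5,6): flips 2 -> legal
(5,7): no bracket -> illegal
(6,2): flips 3 -> legal
(6,3): flips 2 -> legal
(6,4): no bracket -> illegal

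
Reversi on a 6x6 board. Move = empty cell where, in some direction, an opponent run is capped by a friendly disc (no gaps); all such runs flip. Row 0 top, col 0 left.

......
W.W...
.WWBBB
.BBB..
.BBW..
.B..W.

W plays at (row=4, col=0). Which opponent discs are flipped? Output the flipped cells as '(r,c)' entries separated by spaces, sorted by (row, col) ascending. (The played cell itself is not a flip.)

Answer: (3,1) (4,1) (4,2)

Derivation:
Dir NW: edge -> no flip
Dir N: first cell '.' (not opp) -> no flip
Dir NE: opp run (3,1) capped by W -> flip
Dir W: edge -> no flip
Dir E: opp run (4,1) (4,2) capped by W -> flip
Dir SW: edge -> no flip
Dir S: first cell '.' (not opp) -> no flip
Dir SE: opp run (5,1), next=edge -> no flip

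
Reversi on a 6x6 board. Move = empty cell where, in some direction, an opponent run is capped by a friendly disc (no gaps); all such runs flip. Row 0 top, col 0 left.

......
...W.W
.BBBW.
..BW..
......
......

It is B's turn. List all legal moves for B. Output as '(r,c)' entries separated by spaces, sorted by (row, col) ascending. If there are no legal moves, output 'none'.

(0,2): no bracket -> illegal
(0,3): flips 1 -> legal
(0,4): flips 1 -> legal
(0,5): no bracket -> illegal
(1,2): no bracket -> illegal
(1,4): no bracket -> illegal
(2,5): flips 1 -> legal
(3,4): flips 1 -> legal
(3,5): no bracket -> illegal
(4,2): no bracket -> illegal
(4,3): flips 1 -> legal
(4,4): flips 1 -> legal

Answer: (0,3) (0,4) (2,5) (3,4) (4,3) (4,4)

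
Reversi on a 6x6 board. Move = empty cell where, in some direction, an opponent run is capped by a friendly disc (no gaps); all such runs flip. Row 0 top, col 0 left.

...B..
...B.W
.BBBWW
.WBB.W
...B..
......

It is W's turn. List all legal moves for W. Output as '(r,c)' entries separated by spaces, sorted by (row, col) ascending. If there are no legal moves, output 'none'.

(0,2): flips 1 -> legal
(0,4): flips 2 -> legal
(1,0): no bracket -> illegal
(1,1): flips 1 -> legal
(1,2): no bracket -> illegal
(1,4): no bracket -> illegal
(2,0): flips 3 -> legal
(3,0): no bracket -> illegal
(3,4): flips 2 -> legal
(4,1): no bracket -> illegal
(4,2): flips 1 -> legal
(4,4): no bracket -> illegal
(5,2): no bracket -> illegal
(5,3): no bracket -> illegal
(5,4): no bracket -> illegal

Answer: (0,2) (0,4) (1,1) (2,0) (3,4) (4,2)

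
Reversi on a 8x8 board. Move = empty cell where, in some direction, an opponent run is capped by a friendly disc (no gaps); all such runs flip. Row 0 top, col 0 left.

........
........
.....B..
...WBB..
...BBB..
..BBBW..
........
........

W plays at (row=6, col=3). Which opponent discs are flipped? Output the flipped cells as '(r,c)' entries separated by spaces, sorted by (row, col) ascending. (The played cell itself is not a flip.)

Dir NW: opp run (5,2), next='.' -> no flip
Dir N: opp run (5,3) (4,3) capped by W -> flip
Dir NE: opp run (5,4) (4,5), next='.' -> no flip
Dir W: first cell '.' (not opp) -> no flip
Dir E: first cell '.' (not opp) -> no flip
Dir SW: first cell '.' (not opp) -> no flip
Dir S: first cell '.' (not opp) -> no flip
Dir SE: first cell '.' (not opp) -> no flip

Answer: (4,3) (5,3)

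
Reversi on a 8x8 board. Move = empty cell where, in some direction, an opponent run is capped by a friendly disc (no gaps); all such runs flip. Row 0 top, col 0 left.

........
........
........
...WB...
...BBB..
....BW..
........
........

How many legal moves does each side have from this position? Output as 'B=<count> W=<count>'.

-- B to move --
(2,2): flips 1 -> legal
(2,3): flips 1 -> legal
(2,4): no bracket -> illegal
(3,2): flips 1 -> legal
(4,2): no bracket -> illegal
(4,6): no bracket -> illegal
(5,6): flips 1 -> legal
(6,4): no bracket -> illegal
(6,5): flips 1 -> legal
(6,6): flips 1 -> legal
B mobility = 6
-- W to move --
(2,3): no bracket -> illegal
(2,4): no bracket -> illegal
(2,5): no bracket -> illegal
(3,2): no bracket -> illegal
(3,5): flips 2 -> legal
(3,6): no bracket -> illegal
(4,2): no bracket -> illegal
(4,6): no bracket -> illegal
(5,2): no bracket -> illegal
(5,3): flips 2 -> legal
(5,6): no bracket -> illegal
(6,3): no bracket -> illegal
(6,4): no bracket -> illegal
(6,5): no bracket -> illegal
W mobility = 2

Answer: B=6 W=2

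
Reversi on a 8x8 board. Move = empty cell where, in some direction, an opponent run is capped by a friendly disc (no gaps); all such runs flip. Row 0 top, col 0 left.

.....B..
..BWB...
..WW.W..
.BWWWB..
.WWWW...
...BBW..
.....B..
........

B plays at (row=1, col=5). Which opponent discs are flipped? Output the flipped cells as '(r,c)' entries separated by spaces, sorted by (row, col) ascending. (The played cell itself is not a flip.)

Answer: (2,5)

Derivation:
Dir NW: first cell '.' (not opp) -> no flip
Dir N: first cell 'B' (not opp) -> no flip
Dir NE: first cell '.' (not opp) -> no flip
Dir W: first cell 'B' (not opp) -> no flip
Dir E: first cell '.' (not opp) -> no flip
Dir SW: first cell '.' (not opp) -> no flip
Dir S: opp run (2,5) capped by B -> flip
Dir SE: first cell '.' (not opp) -> no flip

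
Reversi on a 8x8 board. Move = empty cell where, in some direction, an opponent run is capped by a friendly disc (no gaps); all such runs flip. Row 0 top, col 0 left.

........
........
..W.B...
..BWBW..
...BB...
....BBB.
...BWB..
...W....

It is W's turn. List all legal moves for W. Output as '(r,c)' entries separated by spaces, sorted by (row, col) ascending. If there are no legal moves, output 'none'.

(1,3): flips 1 -> legal
(1,4): flips 4 -> legal
(1,5): flips 1 -> legal
(2,1): no bracket -> illegal
(2,3): no bracket -> illegal
(2,5): no bracket -> illegal
(3,1): flips 1 -> legal
(4,1): no bracket -> illegal
(4,2): flips 1 -> legal
(4,5): no bracket -> illegal
(4,6): flips 1 -> legal
(4,7): no bracket -> illegal
(5,2): no bracket -> illegal
(5,3): flips 3 -> legal
(5,7): no bracket -> illegal
(6,2): flips 1 -> legal
(6,6): flips 3 -> legal
(6,7): no bracket -> illegal
(7,2): no bracket -> illegal
(7,4): no bracket -> illegal
(7,5): no bracket -> illegal
(7,6): no bracket -> illegal

Answer: (1,3) (1,4) (1,5) (3,1) (4,2) (4,6) (5,3) (6,2) (6,6)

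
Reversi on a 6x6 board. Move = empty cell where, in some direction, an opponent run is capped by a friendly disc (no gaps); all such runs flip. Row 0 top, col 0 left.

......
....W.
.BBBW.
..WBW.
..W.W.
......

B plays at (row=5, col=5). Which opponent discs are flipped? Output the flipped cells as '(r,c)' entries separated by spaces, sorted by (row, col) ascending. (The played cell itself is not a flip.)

Dir NW: opp run (4,4) capped by B -> flip
Dir N: first cell '.' (not opp) -> no flip
Dir NE: edge -> no flip
Dir W: first cell '.' (not opp) -> no flip
Dir E: edge -> no flip
Dir SW: edge -> no flip
Dir S: edge -> no flip
Dir SE: edge -> no flip

Answer: (4,4)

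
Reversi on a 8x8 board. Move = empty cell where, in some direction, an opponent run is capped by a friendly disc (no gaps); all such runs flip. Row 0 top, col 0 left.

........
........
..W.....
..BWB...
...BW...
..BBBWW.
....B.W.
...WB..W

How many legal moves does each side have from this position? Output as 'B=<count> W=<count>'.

Answer: B=7 W=8

Derivation:
-- B to move --
(1,1): no bracket -> illegal
(1,2): flips 1 -> legal
(1,3): no bracket -> illegal
(2,1): no bracket -> illegal
(2,3): flips 1 -> legal
(2,4): no bracket -> illegal
(3,1): no bracket -> illegal
(3,5): flips 1 -> legal
(4,2): no bracket -> illegal
(4,5): flips 1 -> legal
(4,6): flips 1 -> legal
(4,7): no bracket -> illegal
(5,7): flips 2 -> legal
(6,2): no bracket -> illegal
(6,3): no bracket -> illegal
(6,5): no bracket -> illegal
(6,7): no bracket -> illegal
(7,2): flips 1 -> legal
(7,5): no bracket -> illegal
(7,6): no bracket -> illegal
B mobility = 7
-- W to move --
(2,1): no bracket -> illegal
(2,3): no bracket -> illegal
(2,4): flips 1 -> legal
(2,5): no bracket -> illegal
(3,1): flips 1 -> legal
(3,5): flips 1 -> legal
(4,1): no bracket -> illegal
(4,2): flips 2 -> legal
(4,5): no bracket -> illegal
(5,1): flips 3 -> legal
(6,1): no bracket -> illegal
(6,2): flips 1 -> legal
(6,3): flips 2 -> legal
(6,5): no bracket -> illegal
(7,5): flips 1 -> legal
W mobility = 8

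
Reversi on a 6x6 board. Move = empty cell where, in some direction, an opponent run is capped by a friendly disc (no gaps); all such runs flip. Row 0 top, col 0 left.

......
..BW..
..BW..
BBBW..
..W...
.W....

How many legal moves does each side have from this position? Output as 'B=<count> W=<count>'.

-- B to move --
(0,2): no bracket -> illegal
(0,3): no bracket -> illegal
(0,4): flips 1 -> legal
(1,4): flips 2 -> legal
(2,4): flips 1 -> legal
(3,4): flips 2 -> legal
(4,0): no bracket -> illegal
(4,1): no bracket -> illegal
(4,3): no bracket -> illegal
(4,4): flips 1 -> legal
(5,0): no bracket -> illegal
(5,2): flips 1 -> legal
(5,3): flips 1 -> legal
B mobility = 7
-- W to move --
(0,1): flips 1 -> legal
(0,2): flips 3 -> legal
(0,3): no bracket -> illegal
(1,1): flips 2 -> legal
(2,0): flips 1 -> legal
(2,1): flips 1 -> legal
(4,0): flips 2 -> legal
(4,1): flips 1 -> legal
(4,3): no bracket -> illegal
W mobility = 7

Answer: B=7 W=7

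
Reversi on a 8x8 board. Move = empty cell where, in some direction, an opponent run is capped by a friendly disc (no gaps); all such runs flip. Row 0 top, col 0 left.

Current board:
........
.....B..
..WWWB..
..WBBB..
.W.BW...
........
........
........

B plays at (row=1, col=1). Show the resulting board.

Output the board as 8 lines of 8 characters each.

Answer: ........
.B...B..
..BWWB..
..WBBB..
.W.BW...
........
........
........

Derivation:
Place B at (1,1); scan 8 dirs for brackets.
Dir NW: first cell '.' (not opp) -> no flip
Dir N: first cell '.' (not opp) -> no flip
Dir NE: first cell '.' (not opp) -> no flip
Dir W: first cell '.' (not opp) -> no flip
Dir E: first cell '.' (not opp) -> no flip
Dir SW: first cell '.' (not opp) -> no flip
Dir S: first cell '.' (not opp) -> no flip
Dir SE: opp run (2,2) capped by B -> flip
All flips: (2,2)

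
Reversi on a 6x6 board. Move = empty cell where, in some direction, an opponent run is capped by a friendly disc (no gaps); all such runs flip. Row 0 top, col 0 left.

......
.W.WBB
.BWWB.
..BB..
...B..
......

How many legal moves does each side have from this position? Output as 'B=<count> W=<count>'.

Answer: B=5 W=9

Derivation:
-- B to move --
(0,0): flips 2 -> legal
(0,1): flips 1 -> legal
(0,2): flips 1 -> legal
(0,3): flips 2 -> legal
(0,4): no bracket -> illegal
(1,0): no bracket -> illegal
(1,2): flips 2 -> legal
(2,0): no bracket -> illegal
(3,1): no bracket -> illegal
(3,4): no bracket -> illegal
B mobility = 5
-- W to move --
(0,3): no bracket -> illegal
(0,4): no bracket -> illegal
(0,5): flips 1 -> legal
(1,0): no bracket -> illegal
(1,2): no bracket -> illegal
(2,0): flips 1 -> legal
(2,5): flips 1 -> legal
(3,0): no bracket -> illegal
(3,1): flips 1 -> legal
(3,4): no bracket -> illegal
(3,5): flips 1 -> legal
(4,1): flips 1 -> legal
(4,2): flips 1 -> legal
(4,4): flips 1 -> legal
(5,2): no bracket -> illegal
(5,3): flips 2 -> legal
(5,4): no bracket -> illegal
W mobility = 9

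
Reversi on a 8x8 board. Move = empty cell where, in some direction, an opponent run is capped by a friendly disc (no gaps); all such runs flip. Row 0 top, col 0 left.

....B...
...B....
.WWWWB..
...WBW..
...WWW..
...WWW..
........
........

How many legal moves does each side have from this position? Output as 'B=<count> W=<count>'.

-- B to move --
(1,0): no bracket -> illegal
(1,1): no bracket -> illegal
(1,2): flips 1 -> legal
(1,4): flips 1 -> legal
(1,5): no bracket -> illegal
(2,0): flips 4 -> legal
(2,6): no bracket -> illegal
(3,0): no bracket -> illegal
(3,1): flips 1 -> legal
(3,2): flips 1 -> legal
(3,6): flips 1 -> legal
(4,2): no bracket -> illegal
(4,6): flips 2 -> legal
(5,2): flips 1 -> legal
(5,6): flips 1 -> legal
(6,2): no bracket -> illegal
(6,3): flips 4 -> legal
(6,4): flips 2 -> legal
(6,5): flips 3 -> legal
(6,6): no bracket -> illegal
B mobility = 12
-- W to move --
(0,2): flips 1 -> legal
(0,3): flips 1 -> legal
(0,5): no bracket -> illegal
(1,2): no bracket -> illegal
(1,4): no bracket -> illegal
(1,5): flips 1 -> legal
(1,6): flips 2 -> legal
(2,6): flips 1 -> legal
(3,6): no bracket -> illegal
W mobility = 5

Answer: B=12 W=5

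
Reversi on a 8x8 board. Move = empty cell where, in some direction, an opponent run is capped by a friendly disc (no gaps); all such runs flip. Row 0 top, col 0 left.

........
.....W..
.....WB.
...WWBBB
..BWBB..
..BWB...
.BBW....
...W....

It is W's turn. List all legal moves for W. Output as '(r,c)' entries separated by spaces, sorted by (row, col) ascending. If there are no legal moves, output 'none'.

(1,6): no bracket -> illegal
(1,7): flips 3 -> legal
(2,4): no bracket -> illegal
(2,7): flips 4 -> legal
(3,1): flips 1 -> legal
(3,2): no bracket -> illegal
(4,1): flips 2 -> legal
(4,6): flips 2 -> legal
(4,7): flips 1 -> legal
(5,0): no bracket -> illegal
(5,1): flips 3 -> legal
(5,5): flips 4 -> legal
(5,6): flips 1 -> legal
(6,0): flips 2 -> legal
(6,4): flips 2 -> legal
(6,5): flips 1 -> legal
(7,0): flips 2 -> legal
(7,1): flips 1 -> legal
(7,2): no bracket -> illegal

Answer: (1,7) (2,7) (3,1) (4,1) (4,6) (4,7) (5,1) (5,5) (5,6) (6,0) (6,4) (6,5) (7,0) (7,1)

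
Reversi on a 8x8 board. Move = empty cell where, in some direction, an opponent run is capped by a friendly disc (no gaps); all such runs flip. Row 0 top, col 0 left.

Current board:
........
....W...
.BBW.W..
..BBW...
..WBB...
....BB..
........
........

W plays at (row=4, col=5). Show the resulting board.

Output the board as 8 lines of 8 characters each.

Place W at (4,5); scan 8 dirs for brackets.
Dir NW: first cell 'W' (not opp) -> no flip
Dir N: first cell '.' (not opp) -> no flip
Dir NE: first cell '.' (not opp) -> no flip
Dir W: opp run (4,4) (4,3) capped by W -> flip
Dir E: first cell '.' (not opp) -> no flip
Dir SW: opp run (5,4), next='.' -> no flip
Dir S: opp run (5,5), next='.' -> no flip
Dir SE: first cell '.' (not opp) -> no flip
All flips: (4,3) (4,4)

Answer: ........
....W...
.BBW.W..
..BBW...
..WWWW..
....BB..
........
........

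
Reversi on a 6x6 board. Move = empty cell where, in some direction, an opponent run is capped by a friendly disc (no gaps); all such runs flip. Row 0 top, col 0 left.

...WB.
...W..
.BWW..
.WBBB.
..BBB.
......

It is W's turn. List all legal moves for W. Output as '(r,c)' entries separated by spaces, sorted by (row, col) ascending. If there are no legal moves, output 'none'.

Answer: (0,5) (1,1) (2,0) (3,5) (4,1) (4,5) (5,2) (5,3) (5,5)

Derivation:
(0,5): flips 1 -> legal
(1,0): no bracket -> illegal
(1,1): flips 1 -> legal
(1,2): no bracket -> illegal
(1,4): no bracket -> illegal
(1,5): no bracket -> illegal
(2,0): flips 1 -> legal
(2,4): no bracket -> illegal
(2,5): no bracket -> illegal
(3,0): no bracket -> illegal
(3,5): flips 3 -> legal
(4,1): flips 1 -> legal
(4,5): flips 1 -> legal
(5,1): no bracket -> illegal
(5,2): flips 2 -> legal
(5,3): flips 3 -> legal
(5,4): no bracket -> illegal
(5,5): flips 2 -> legal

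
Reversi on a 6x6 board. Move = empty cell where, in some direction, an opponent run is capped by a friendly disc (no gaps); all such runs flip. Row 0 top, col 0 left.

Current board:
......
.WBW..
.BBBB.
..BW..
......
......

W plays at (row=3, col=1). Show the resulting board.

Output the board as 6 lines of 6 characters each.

Place W at (3,1); scan 8 dirs for brackets.
Dir NW: first cell '.' (not opp) -> no flip
Dir N: opp run (2,1) capped by W -> flip
Dir NE: opp run (2,2) capped by W -> flip
Dir W: first cell '.' (not opp) -> no flip
Dir E: opp run (3,2) capped by W -> flip
Dir SW: first cell '.' (not opp) -> no flip
Dir S: first cell '.' (not opp) -> no flip
Dir SE: first cell '.' (not opp) -> no flip
All flips: (2,1) (2,2) (3,2)

Answer: ......
.WBW..
.WWBB.
.WWW..
......
......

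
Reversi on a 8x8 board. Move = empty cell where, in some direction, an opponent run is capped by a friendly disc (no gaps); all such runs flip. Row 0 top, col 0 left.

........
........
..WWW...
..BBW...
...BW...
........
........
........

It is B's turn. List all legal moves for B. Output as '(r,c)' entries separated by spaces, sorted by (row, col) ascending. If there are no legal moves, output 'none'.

(1,1): flips 1 -> legal
(1,2): flips 1 -> legal
(1,3): flips 1 -> legal
(1,4): flips 1 -> legal
(1,5): flips 1 -> legal
(2,1): no bracket -> illegal
(2,5): flips 1 -> legal
(3,1): no bracket -> illegal
(3,5): flips 1 -> legal
(4,5): flips 1 -> legal
(5,3): no bracket -> illegal
(5,4): no bracket -> illegal
(5,5): flips 1 -> legal

Answer: (1,1) (1,2) (1,3) (1,4) (1,5) (2,5) (3,5) (4,5) (5,5)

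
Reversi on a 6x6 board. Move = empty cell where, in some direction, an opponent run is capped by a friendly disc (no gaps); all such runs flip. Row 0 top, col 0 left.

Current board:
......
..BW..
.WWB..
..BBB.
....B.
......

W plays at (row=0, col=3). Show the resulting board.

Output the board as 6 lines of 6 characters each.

Place W at (0,3); scan 8 dirs for brackets.
Dir NW: edge -> no flip
Dir N: edge -> no flip
Dir NE: edge -> no flip
Dir W: first cell '.' (not opp) -> no flip
Dir E: first cell '.' (not opp) -> no flip
Dir SW: opp run (1,2) capped by W -> flip
Dir S: first cell 'W' (not opp) -> no flip
Dir SE: first cell '.' (not opp) -> no flip
All flips: (1,2)

Answer: ...W..
..WW..
.WWB..
..BBB.
....B.
......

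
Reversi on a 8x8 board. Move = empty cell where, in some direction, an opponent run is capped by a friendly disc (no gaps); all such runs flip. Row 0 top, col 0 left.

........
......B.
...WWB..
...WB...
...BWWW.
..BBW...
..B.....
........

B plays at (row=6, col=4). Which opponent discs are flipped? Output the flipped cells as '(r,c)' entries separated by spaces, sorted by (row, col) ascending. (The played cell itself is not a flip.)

Dir NW: first cell 'B' (not opp) -> no flip
Dir N: opp run (5,4) (4,4) capped by B -> flip
Dir NE: first cell '.' (not opp) -> no flip
Dir W: first cell '.' (not opp) -> no flip
Dir E: first cell '.' (not opp) -> no flip
Dir SW: first cell '.' (not opp) -> no flip
Dir S: first cell '.' (not opp) -> no flip
Dir SE: first cell '.' (not opp) -> no flip

Answer: (4,4) (5,4)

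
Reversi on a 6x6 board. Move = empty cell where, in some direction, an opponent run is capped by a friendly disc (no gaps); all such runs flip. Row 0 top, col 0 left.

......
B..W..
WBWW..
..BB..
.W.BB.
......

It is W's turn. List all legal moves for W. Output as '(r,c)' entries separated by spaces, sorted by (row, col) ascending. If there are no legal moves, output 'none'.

(0,0): flips 1 -> legal
(0,1): no bracket -> illegal
(1,1): no bracket -> illegal
(1,2): no bracket -> illegal
(2,4): no bracket -> illegal
(3,0): no bracket -> illegal
(3,1): no bracket -> illegal
(3,4): no bracket -> illegal
(3,5): no bracket -> illegal
(4,2): flips 1 -> legal
(4,5): no bracket -> illegal
(5,2): no bracket -> illegal
(5,3): flips 2 -> legal
(5,4): no bracket -> illegal
(5,5): flips 2 -> legal

Answer: (0,0) (4,2) (5,3) (5,5)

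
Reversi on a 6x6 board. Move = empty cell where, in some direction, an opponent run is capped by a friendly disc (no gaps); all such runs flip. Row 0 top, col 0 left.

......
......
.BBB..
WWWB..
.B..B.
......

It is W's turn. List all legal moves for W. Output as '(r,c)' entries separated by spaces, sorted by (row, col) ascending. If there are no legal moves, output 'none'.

(1,0): flips 1 -> legal
(1,1): flips 1 -> legal
(1,2): flips 2 -> legal
(1,3): flips 1 -> legal
(1,4): flips 1 -> legal
(2,0): no bracket -> illegal
(2,4): no bracket -> illegal
(3,4): flips 1 -> legal
(3,5): no bracket -> illegal
(4,0): no bracket -> illegal
(4,2): no bracket -> illegal
(4,3): no bracket -> illegal
(4,5): no bracket -> illegal
(5,0): flips 1 -> legal
(5,1): flips 1 -> legal
(5,2): flips 1 -> legal
(5,3): no bracket -> illegal
(5,4): no bracket -> illegal
(5,5): no bracket -> illegal

Answer: (1,0) (1,1) (1,2) (1,3) (1,4) (3,4) (5,0) (5,1) (5,2)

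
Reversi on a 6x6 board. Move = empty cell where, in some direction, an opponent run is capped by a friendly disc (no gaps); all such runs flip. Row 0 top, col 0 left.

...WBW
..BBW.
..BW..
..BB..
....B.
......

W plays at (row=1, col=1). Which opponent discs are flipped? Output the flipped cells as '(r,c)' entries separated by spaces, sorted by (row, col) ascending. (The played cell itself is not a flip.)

Answer: (1,2) (1,3)

Derivation:
Dir NW: first cell '.' (not opp) -> no flip
Dir N: first cell '.' (not opp) -> no flip
Dir NE: first cell '.' (not opp) -> no flip
Dir W: first cell '.' (not opp) -> no flip
Dir E: opp run (1,2) (1,3) capped by W -> flip
Dir SW: first cell '.' (not opp) -> no flip
Dir S: first cell '.' (not opp) -> no flip
Dir SE: opp run (2,2) (3,3) (4,4), next='.' -> no flip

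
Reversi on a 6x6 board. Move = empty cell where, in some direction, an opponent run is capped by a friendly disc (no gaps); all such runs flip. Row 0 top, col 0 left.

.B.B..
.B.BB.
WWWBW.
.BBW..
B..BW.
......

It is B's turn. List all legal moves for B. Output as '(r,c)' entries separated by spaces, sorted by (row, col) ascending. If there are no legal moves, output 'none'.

(1,0): flips 1 -> legal
(1,2): flips 1 -> legal
(1,5): no bracket -> illegal
(2,5): flips 1 -> legal
(3,0): no bracket -> illegal
(3,4): flips 2 -> legal
(3,5): flips 1 -> legal
(4,2): no bracket -> illegal
(4,5): flips 1 -> legal
(5,3): no bracket -> illegal
(5,4): no bracket -> illegal
(5,5): flips 3 -> legal

Answer: (1,0) (1,2) (2,5) (3,4) (3,5) (4,5) (5,5)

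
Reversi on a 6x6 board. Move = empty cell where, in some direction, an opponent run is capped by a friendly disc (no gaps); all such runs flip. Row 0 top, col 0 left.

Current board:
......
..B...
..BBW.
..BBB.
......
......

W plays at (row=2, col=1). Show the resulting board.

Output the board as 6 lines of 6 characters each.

Place W at (2,1); scan 8 dirs for brackets.
Dir NW: first cell '.' (not opp) -> no flip
Dir N: first cell '.' (not opp) -> no flip
Dir NE: opp run (1,2), next='.' -> no flip
Dir W: first cell '.' (not opp) -> no flip
Dir E: opp run (2,2) (2,3) capped by W -> flip
Dir SW: first cell '.' (not opp) -> no flip
Dir S: first cell '.' (not opp) -> no flip
Dir SE: opp run (3,2), next='.' -> no flip
All flips: (2,2) (2,3)

Answer: ......
..B...
.WWWW.
..BBB.
......
......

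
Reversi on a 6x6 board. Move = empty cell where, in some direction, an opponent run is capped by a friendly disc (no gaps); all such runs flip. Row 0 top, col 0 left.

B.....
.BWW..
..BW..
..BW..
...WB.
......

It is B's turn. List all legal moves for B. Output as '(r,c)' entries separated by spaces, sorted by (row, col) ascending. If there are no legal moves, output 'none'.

Answer: (0,2) (0,4) (1,4) (2,4) (3,4) (4,2) (5,4)

Derivation:
(0,1): no bracket -> illegal
(0,2): flips 1 -> legal
(0,3): no bracket -> illegal
(0,4): flips 1 -> legal
(1,4): flips 3 -> legal
(2,1): no bracket -> illegal
(2,4): flips 1 -> legal
(3,4): flips 1 -> legal
(4,2): flips 1 -> legal
(5,2): no bracket -> illegal
(5,3): no bracket -> illegal
(5,4): flips 1 -> legal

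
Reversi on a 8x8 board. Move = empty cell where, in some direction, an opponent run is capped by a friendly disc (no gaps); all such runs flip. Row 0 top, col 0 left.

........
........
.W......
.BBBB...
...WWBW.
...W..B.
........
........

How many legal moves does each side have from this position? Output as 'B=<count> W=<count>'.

-- B to move --
(1,0): flips 1 -> legal
(1,1): flips 1 -> legal
(1,2): no bracket -> illegal
(2,0): no bracket -> illegal
(2,2): no bracket -> illegal
(3,0): no bracket -> illegal
(3,5): no bracket -> illegal
(3,6): flips 1 -> legal
(3,7): no bracket -> illegal
(4,2): flips 2 -> legal
(4,7): flips 1 -> legal
(5,2): flips 1 -> legal
(5,4): flips 2 -> legal
(5,5): flips 1 -> legal
(5,7): no bracket -> illegal
(6,2): no bracket -> illegal
(6,3): flips 2 -> legal
(6,4): no bracket -> illegal
B mobility = 9
-- W to move --
(2,0): no bracket -> illegal
(2,2): flips 1 -> legal
(2,3): flips 1 -> legal
(2,4): flips 1 -> legal
(2,5): flips 1 -> legal
(3,0): no bracket -> illegal
(3,5): no bracket -> illegal
(3,6): no bracket -> illegal
(4,0): no bracket -> illegal
(4,1): flips 1 -> legal
(4,2): no bracket -> illegal
(4,7): no bracket -> illegal
(5,4): no bracket -> illegal
(5,5): no bracket -> illegal
(5,7): no bracket -> illegal
(6,5): no bracket -> illegal
(6,6): flips 1 -> legal
(6,7): no bracket -> illegal
W mobility = 6

Answer: B=9 W=6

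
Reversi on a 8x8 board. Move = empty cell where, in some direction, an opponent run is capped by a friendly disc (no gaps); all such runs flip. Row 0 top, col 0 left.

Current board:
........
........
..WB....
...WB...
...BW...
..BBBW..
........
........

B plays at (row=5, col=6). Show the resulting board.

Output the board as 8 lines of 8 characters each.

Answer: ........
........
..WB....
...WB...
...BW...
..BBBBB.
........
........

Derivation:
Place B at (5,6); scan 8 dirs for brackets.
Dir NW: first cell '.' (not opp) -> no flip
Dir N: first cell '.' (not opp) -> no flip
Dir NE: first cell '.' (not opp) -> no flip
Dir W: opp run (5,5) capped by B -> flip
Dir E: first cell '.' (not opp) -> no flip
Dir SW: first cell '.' (not opp) -> no flip
Dir S: first cell '.' (not opp) -> no flip
Dir SE: first cell '.' (not opp) -> no flip
All flips: (5,5)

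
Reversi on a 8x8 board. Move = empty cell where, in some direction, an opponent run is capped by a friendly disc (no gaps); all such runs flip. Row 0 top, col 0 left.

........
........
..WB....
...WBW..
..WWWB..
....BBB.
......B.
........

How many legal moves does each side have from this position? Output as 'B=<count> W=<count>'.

-- B to move --
(1,1): flips 3 -> legal
(1,2): no bracket -> illegal
(1,3): no bracket -> illegal
(2,1): flips 1 -> legal
(2,4): no bracket -> illegal
(2,5): flips 1 -> legal
(2,6): no bracket -> illegal
(3,1): no bracket -> illegal
(3,2): flips 2 -> legal
(3,6): flips 1 -> legal
(4,1): flips 3 -> legal
(4,6): no bracket -> illegal
(5,1): no bracket -> illegal
(5,2): flips 1 -> legal
(5,3): flips 2 -> legal
B mobility = 8
-- W to move --
(1,2): no bracket -> illegal
(1,3): flips 1 -> legal
(1,4): no bracket -> illegal
(2,4): flips 2 -> legal
(2,5): flips 1 -> legal
(3,2): no bracket -> illegal
(3,6): no bracket -> illegal
(4,6): flips 1 -> legal
(4,7): no bracket -> illegal
(5,3): no bracket -> illegal
(5,7): no bracket -> illegal
(6,3): no bracket -> illegal
(6,4): flips 1 -> legal
(6,5): flips 3 -> legal
(6,7): no bracket -> illegal
(7,5): no bracket -> illegal
(7,6): no bracket -> illegal
(7,7): flips 2 -> legal
W mobility = 7

Answer: B=8 W=7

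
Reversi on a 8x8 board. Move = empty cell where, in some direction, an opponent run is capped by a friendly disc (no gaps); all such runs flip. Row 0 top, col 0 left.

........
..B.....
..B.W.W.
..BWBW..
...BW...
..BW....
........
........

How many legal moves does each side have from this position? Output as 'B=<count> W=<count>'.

-- B to move --
(1,3): no bracket -> illegal
(1,4): flips 1 -> legal
(1,5): no bracket -> illegal
(1,6): no bracket -> illegal
(1,7): no bracket -> illegal
(2,3): flips 1 -> legal
(2,5): no bracket -> illegal
(2,7): no bracket -> illegal
(3,6): flips 1 -> legal
(3,7): no bracket -> illegal
(4,2): no bracket -> illegal
(4,5): flips 1 -> legal
(4,6): no bracket -> illegal
(5,4): flips 2 -> legal
(5,5): flips 2 -> legal
(6,2): no bracket -> illegal
(6,3): flips 1 -> legal
(6,4): no bracket -> illegal
B mobility = 7
-- W to move --
(0,1): no bracket -> illegal
(0,2): no bracket -> illegal
(0,3): no bracket -> illegal
(1,1): flips 1 -> legal
(1,3): no bracket -> illegal
(2,1): no bracket -> illegal
(2,3): no bracket -> illegal
(2,5): no bracket -> illegal
(3,1): flips 1 -> legal
(4,1): no bracket -> illegal
(4,2): flips 1 -> legal
(4,5): no bracket -> illegal
(5,1): flips 1 -> legal
(5,4): no bracket -> illegal
(6,1): no bracket -> illegal
(6,2): no bracket -> illegal
(6,3): no bracket -> illegal
W mobility = 4

Answer: B=7 W=4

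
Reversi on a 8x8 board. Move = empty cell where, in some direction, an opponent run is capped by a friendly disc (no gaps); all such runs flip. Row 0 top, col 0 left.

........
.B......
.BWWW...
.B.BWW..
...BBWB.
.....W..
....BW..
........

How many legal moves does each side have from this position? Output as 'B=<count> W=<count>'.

-- B to move --
(1,2): no bracket -> illegal
(1,3): flips 4 -> legal
(1,4): flips 2 -> legal
(1,5): flips 1 -> legal
(2,5): flips 4 -> legal
(2,6): flips 1 -> legal
(3,2): no bracket -> illegal
(3,6): flips 2 -> legal
(5,4): no bracket -> illegal
(5,6): no bracket -> illegal
(6,6): flips 2 -> legal
(7,4): no bracket -> illegal
(7,5): no bracket -> illegal
(7,6): no bracket -> illegal
B mobility = 7
-- W to move --
(0,0): flips 1 -> legal
(0,1): no bracket -> illegal
(0,2): no bracket -> illegal
(1,0): no bracket -> illegal
(1,2): no bracket -> illegal
(2,0): flips 1 -> legal
(3,0): no bracket -> illegal
(3,2): flips 1 -> legal
(3,6): no bracket -> illegal
(3,7): flips 1 -> legal
(4,0): flips 1 -> legal
(4,1): no bracket -> illegal
(4,2): flips 3 -> legal
(4,7): flips 1 -> legal
(5,2): flips 1 -> legal
(5,3): flips 3 -> legal
(5,4): flips 1 -> legal
(5,6): no bracket -> illegal
(5,7): flips 1 -> legal
(6,3): flips 1 -> legal
(7,3): flips 1 -> legal
(7,4): no bracket -> illegal
(7,5): no bracket -> illegal
W mobility = 13

Answer: B=7 W=13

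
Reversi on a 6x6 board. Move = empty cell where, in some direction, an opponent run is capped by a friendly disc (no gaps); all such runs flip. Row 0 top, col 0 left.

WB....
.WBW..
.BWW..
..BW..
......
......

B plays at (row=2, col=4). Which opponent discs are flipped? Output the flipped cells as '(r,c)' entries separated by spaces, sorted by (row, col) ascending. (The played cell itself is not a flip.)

Dir NW: opp run (1,3), next='.' -> no flip
Dir N: first cell '.' (not opp) -> no flip
Dir NE: first cell '.' (not opp) -> no flip
Dir W: opp run (2,3) (2,2) capped by B -> flip
Dir E: first cell '.' (not opp) -> no flip
Dir SW: opp run (3,3), next='.' -> no flip
Dir S: first cell '.' (not opp) -> no flip
Dir SE: first cell '.' (not opp) -> no flip

Answer: (2,2) (2,3)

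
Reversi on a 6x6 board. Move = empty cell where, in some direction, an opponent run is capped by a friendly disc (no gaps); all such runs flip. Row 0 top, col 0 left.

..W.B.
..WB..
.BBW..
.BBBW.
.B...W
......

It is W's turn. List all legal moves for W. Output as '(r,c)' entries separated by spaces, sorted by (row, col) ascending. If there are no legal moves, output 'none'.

(0,3): flips 1 -> legal
(0,5): no bracket -> illegal
(1,0): no bracket -> illegal
(1,1): no bracket -> illegal
(1,4): flips 1 -> legal
(1,5): no bracket -> illegal
(2,0): flips 2 -> legal
(2,4): flips 1 -> legal
(3,0): flips 4 -> legal
(4,0): no bracket -> illegal
(4,2): flips 2 -> legal
(4,3): flips 1 -> legal
(4,4): no bracket -> illegal
(5,0): flips 2 -> legal
(5,1): no bracket -> illegal
(5,2): no bracket -> illegal

Answer: (0,3) (1,4) (2,0) (2,4) (3,0) (4,2) (4,3) (5,0)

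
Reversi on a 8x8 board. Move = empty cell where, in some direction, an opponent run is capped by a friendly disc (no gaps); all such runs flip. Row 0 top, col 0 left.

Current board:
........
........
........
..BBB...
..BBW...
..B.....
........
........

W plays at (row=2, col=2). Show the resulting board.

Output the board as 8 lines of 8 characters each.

Place W at (2,2); scan 8 dirs for brackets.
Dir NW: first cell '.' (not opp) -> no flip
Dir N: first cell '.' (not opp) -> no flip
Dir NE: first cell '.' (not opp) -> no flip
Dir W: first cell '.' (not opp) -> no flip
Dir E: first cell '.' (not opp) -> no flip
Dir SW: first cell '.' (not opp) -> no flip
Dir S: opp run (3,2) (4,2) (5,2), next='.' -> no flip
Dir SE: opp run (3,3) capped by W -> flip
All flips: (3,3)

Answer: ........
........
..W.....
..BWB...
..BBW...
..B.....
........
........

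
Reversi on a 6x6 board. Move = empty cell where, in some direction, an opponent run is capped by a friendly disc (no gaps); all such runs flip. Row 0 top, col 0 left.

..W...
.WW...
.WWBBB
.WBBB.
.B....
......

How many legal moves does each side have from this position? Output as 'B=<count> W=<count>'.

Answer: B=5 W=6

Derivation:
-- B to move --
(0,0): flips 2 -> legal
(0,1): flips 4 -> legal
(0,3): no bracket -> illegal
(1,0): flips 1 -> legal
(1,3): no bracket -> illegal
(2,0): flips 2 -> legal
(3,0): flips 1 -> legal
(4,0): no bracket -> illegal
(4,2): no bracket -> illegal
B mobility = 5
-- W to move --
(1,3): no bracket -> illegal
(1,4): no bracket -> illegal
(1,5): no bracket -> illegal
(3,0): no bracket -> illegal
(3,5): flips 3 -> legal
(4,0): no bracket -> illegal
(4,2): flips 1 -> legal
(4,3): flips 1 -> legal
(4,4): flips 1 -> legal
(4,5): flips 2 -> legal
(5,0): no bracket -> illegal
(5,1): flips 1 -> legal
(5,2): no bracket -> illegal
W mobility = 6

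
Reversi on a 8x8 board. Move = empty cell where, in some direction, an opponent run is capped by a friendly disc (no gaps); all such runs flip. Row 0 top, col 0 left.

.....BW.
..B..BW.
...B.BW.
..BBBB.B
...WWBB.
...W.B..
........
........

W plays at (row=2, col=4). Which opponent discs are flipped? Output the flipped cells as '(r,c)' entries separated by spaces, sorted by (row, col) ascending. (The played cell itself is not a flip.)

Dir NW: first cell '.' (not opp) -> no flip
Dir N: first cell '.' (not opp) -> no flip
Dir NE: opp run (1,5) capped by W -> flip
Dir W: opp run (2,3), next='.' -> no flip
Dir E: opp run (2,5) capped by W -> flip
Dir SW: opp run (3,3), next='.' -> no flip
Dir S: opp run (3,4) capped by W -> flip
Dir SE: opp run (3,5) (4,6), next='.' -> no flip

Answer: (1,5) (2,5) (3,4)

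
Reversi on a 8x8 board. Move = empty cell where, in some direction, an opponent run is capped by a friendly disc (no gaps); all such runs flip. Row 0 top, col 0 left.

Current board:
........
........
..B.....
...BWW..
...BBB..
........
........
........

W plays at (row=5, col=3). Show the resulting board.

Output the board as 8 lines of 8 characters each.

Place W at (5,3); scan 8 dirs for brackets.
Dir NW: first cell '.' (not opp) -> no flip
Dir N: opp run (4,3) (3,3), next='.' -> no flip
Dir NE: opp run (4,4) capped by W -> flip
Dir W: first cell '.' (not opp) -> no flip
Dir E: first cell '.' (not opp) -> no flip
Dir SW: first cell '.' (not opp) -> no flip
Dir S: first cell '.' (not opp) -> no flip
Dir SE: first cell '.' (not opp) -> no flip
All flips: (4,4)

Answer: ........
........
..B.....
...BWW..
...BWB..
...W....
........
........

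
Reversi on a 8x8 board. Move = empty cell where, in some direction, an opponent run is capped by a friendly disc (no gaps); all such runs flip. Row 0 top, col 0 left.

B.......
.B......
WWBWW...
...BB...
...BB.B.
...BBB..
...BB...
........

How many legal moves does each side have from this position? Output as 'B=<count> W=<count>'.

-- B to move --
(1,0): no bracket -> illegal
(1,2): flips 1 -> legal
(1,3): flips 1 -> legal
(1,4): flips 1 -> legal
(1,5): flips 1 -> legal
(2,5): flips 2 -> legal
(3,0): no bracket -> illegal
(3,1): flips 1 -> legal
(3,2): no bracket -> illegal
(3,5): no bracket -> illegal
B mobility = 6
-- W to move --
(0,1): flips 1 -> legal
(0,2): flips 1 -> legal
(1,0): no bracket -> illegal
(1,2): no bracket -> illegal
(1,3): no bracket -> illegal
(2,5): no bracket -> illegal
(3,1): no bracket -> illegal
(3,2): no bracket -> illegal
(3,5): no bracket -> illegal
(3,6): no bracket -> illegal
(3,7): no bracket -> illegal
(4,2): flips 1 -> legal
(4,5): flips 1 -> legal
(4,7): no bracket -> illegal
(5,2): no bracket -> illegal
(5,6): no bracket -> illegal
(5,7): no bracket -> illegal
(6,2): no bracket -> illegal
(6,5): no bracket -> illegal
(6,6): no bracket -> illegal
(7,2): no bracket -> illegal
(7,3): flips 4 -> legal
(7,4): flips 4 -> legal
(7,5): no bracket -> illegal
W mobility = 6

Answer: B=6 W=6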